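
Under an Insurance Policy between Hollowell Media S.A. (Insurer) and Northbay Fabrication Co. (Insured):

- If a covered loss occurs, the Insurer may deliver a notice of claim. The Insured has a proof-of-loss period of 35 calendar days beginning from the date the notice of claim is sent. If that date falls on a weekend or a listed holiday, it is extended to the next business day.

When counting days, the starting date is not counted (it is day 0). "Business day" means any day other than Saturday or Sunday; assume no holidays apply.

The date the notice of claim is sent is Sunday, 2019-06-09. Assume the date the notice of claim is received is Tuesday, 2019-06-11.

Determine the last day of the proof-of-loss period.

2019-07-15

Adding 35 calendar days to 2019-06-09 gives 2019-07-14, which is the last day of the proof-of-loss period. That falls on a Sunday, so it rolls to the next business day, Monday, 2019-07-15.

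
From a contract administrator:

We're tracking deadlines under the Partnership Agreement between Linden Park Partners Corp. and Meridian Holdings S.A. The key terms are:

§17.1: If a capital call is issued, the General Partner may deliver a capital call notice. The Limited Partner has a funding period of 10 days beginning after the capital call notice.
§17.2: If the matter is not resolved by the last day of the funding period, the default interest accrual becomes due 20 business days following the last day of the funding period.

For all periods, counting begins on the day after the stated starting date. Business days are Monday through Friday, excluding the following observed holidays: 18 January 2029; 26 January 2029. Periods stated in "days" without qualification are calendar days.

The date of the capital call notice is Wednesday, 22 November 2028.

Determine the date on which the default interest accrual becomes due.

The last day of the funding period: 10 calendar days after 22 November 2028 is 2 December 2028.
The date on which the default interest accrual becomes due: 20 business days after Saturday, 2 December 2028, skipping weekends — Dec 4, Dec 5, Dec 6, Dec 7, …, Dec 27, Dec 28, Dec 29 — lands on Friday, 29 December 2028.

29 December 2028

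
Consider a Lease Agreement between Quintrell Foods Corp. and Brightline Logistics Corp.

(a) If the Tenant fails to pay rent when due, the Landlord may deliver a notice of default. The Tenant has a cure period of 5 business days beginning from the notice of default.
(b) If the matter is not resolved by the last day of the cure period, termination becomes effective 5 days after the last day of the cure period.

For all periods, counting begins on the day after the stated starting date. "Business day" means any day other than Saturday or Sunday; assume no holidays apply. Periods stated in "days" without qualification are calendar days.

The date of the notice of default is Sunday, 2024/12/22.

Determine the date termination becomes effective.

2025/01/01

The last day of the cure period: 5 business days after Sunday, 2024/12/22, skipping weekends — Dec 23, Dec 24, Dec 25, Dec 26, Dec 27 — lands on Friday, 2024/12/27.
The date termination becomes effective: 5 calendar days after 2024/12/27 is 2025/01/01.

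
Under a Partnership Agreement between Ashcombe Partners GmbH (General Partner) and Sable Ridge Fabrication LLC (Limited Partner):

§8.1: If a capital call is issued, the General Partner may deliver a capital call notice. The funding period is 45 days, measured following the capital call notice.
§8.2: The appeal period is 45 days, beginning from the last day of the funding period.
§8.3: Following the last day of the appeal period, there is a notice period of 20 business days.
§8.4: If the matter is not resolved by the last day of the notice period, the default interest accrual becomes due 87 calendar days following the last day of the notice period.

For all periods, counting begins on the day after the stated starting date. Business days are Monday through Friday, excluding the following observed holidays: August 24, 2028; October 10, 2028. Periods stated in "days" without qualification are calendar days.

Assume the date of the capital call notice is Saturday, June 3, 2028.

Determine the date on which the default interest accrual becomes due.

December 25, 2028

The last day of the funding period: 45 calendar days after June 3, 2028 is July 18, 2028.
Adding 45 calendar days to July 18, 2028 gives September 1, 2028, which is the last day of the appeal period.
The last day of the notice period: 20 business days after Friday, September 1, 2028, skipping weekends — Sep 4, Sep 5, Sep 6, Sep 7, …, Sep 27, Sep 28, Sep 29 — lands on Friday, September 29, 2028.
The date on which the default interest accrual becomes due: 87 calendar days after September 29, 2028 is December 25, 2028.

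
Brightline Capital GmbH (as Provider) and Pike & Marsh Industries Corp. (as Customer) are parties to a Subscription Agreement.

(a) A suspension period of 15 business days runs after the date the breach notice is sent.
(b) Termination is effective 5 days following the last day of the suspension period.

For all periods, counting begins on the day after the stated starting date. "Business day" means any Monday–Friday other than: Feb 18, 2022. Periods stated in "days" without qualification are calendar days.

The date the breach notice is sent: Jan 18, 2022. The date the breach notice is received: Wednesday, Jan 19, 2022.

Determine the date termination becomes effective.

Feb 13, 2022

The last day of the suspension period: counting 15 business days from Tuesday, Jan 18, 2022 (Jan 19, Jan 20, Jan 21, Jan 24, …, Feb 4, Feb 7, Feb 8, skipping weekends) reaches Tuesday, Feb 8, 2022.
The date termination becomes effective: Feb 8, 2022 + 5 days = Feb 13, 2022.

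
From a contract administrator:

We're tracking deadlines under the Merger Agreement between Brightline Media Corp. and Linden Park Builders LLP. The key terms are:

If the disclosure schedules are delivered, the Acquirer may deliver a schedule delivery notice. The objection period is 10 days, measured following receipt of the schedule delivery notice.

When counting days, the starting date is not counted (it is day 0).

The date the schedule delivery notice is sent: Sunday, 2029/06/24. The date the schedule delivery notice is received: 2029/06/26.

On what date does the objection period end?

2029/07/06

Adding 10 calendar days to 2029/06/26 gives 2029/07/06, which is the last day of the objection period.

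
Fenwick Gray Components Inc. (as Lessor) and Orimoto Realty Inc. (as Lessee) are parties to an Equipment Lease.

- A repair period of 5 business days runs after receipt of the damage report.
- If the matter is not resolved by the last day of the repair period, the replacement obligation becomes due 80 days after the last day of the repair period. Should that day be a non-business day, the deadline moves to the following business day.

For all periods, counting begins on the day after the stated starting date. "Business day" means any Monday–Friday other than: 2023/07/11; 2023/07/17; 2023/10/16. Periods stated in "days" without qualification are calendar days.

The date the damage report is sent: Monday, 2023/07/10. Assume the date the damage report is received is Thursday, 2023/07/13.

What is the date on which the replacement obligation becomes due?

The last day of the repair period: counting 5 business days from Thursday, 2023/07/13 (Jul 14, Jul 18, Jul 19, Jul 20, Jul 21, skipping weekends and the listed holiday on Jul 17) reaches Friday, 2023/07/21.
The date on which the replacement obligation becomes due: 80 calendar days after 2023/07/21 is 2023/10/09. 2023/10/09 is a Monday and is not a listed holiday, so no roll-forward applies.

2023/10/09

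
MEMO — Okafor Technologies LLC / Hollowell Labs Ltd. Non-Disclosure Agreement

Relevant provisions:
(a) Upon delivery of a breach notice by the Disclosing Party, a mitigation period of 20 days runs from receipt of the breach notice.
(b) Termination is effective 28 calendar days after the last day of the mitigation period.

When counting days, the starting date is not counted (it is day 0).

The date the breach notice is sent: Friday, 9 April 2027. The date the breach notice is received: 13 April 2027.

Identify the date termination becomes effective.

The last day of the mitigation period: 20 calendar days after 13 April 2027 is 3 May 2027.
The date termination becomes effective: 28 calendar days after 3 May 2027 is 31 May 2027.

31 May 2027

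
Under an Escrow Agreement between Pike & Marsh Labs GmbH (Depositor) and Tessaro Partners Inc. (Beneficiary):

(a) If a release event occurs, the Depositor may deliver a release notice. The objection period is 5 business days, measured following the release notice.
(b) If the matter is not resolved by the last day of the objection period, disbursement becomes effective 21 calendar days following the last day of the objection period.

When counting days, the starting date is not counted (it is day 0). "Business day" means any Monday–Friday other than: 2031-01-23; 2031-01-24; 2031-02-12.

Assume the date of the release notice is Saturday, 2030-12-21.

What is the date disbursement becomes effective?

2031-01-17

The last day of the objection period: counting 5 business days from Saturday, 2030-12-21 (Dec 23, Dec 24, Dec 25, Dec 26, Dec 27, skipping weekends) reaches Friday, 2030-12-27.
The date disbursement becomes effective: 21 calendar days after 2030-12-27 is 2031-01-17.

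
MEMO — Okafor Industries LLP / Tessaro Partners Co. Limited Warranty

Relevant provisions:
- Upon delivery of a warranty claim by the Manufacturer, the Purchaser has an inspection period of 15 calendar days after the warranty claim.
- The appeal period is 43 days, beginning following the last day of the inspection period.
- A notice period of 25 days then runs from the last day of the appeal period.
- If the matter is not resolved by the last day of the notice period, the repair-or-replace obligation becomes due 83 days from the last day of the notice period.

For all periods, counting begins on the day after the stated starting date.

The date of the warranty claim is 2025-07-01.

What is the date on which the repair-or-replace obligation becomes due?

Adding 15 calendar days to 2025-07-01 gives 2025-07-16, which is the last day of the inspection period.
The last day of the appeal period: 43 calendar days after 2025-07-16 is 2025-08-28.
Adding 25 calendar days to 2025-08-28 gives 2025-09-22, which is the last day of the notice period.
The date on which the repair-or-replace obligation becomes due: 83 calendar days after 2025-09-22 is 2025-12-14.

2025-12-14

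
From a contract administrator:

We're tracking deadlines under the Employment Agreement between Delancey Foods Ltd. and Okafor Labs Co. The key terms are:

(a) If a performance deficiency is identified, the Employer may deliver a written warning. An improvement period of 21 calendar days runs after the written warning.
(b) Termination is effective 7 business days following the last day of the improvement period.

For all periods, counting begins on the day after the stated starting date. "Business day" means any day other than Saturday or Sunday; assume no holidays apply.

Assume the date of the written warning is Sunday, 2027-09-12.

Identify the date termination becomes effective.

2027-10-12

The last day of the improvement period: 21 calendar days after 2027-09-12 is 2027-10-03.
From Sunday, 2027-10-03, 7 business days (Oct 4, Oct 5, Oct 6, Oct 7, Oct 8, Oct 11, Oct 12, skipping weekends) brings us to Tuesday, 2027-10-12, which is the date termination becomes effective.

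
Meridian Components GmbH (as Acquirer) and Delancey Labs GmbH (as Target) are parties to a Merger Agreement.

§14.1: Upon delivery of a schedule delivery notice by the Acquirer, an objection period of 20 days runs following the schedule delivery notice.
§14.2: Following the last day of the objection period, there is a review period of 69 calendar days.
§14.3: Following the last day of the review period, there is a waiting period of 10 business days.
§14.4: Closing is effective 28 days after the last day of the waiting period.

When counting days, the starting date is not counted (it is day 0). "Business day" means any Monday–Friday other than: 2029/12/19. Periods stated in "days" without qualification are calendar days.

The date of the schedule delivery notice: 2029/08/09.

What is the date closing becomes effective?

Adding 20 calendar days to 2029/08/09 gives 2029/08/29, which is the last day of the objection period.
The last day of the review period: 2029/08/29 + 69 days = 2029/11/06.
The last day of the waiting period: 10 business days after Tuesday, 2029/11/06, skipping weekends — Nov 7, Nov 8, Nov 9, Nov 12, Nov 13, Nov 14, Nov 15, Nov 16, Nov 19, Nov 20 — lands on Tuesday, 2029/11/20.
The date closing becomes effective: 2029/11/20 + 28 days = 2029/12/18.

2029/12/18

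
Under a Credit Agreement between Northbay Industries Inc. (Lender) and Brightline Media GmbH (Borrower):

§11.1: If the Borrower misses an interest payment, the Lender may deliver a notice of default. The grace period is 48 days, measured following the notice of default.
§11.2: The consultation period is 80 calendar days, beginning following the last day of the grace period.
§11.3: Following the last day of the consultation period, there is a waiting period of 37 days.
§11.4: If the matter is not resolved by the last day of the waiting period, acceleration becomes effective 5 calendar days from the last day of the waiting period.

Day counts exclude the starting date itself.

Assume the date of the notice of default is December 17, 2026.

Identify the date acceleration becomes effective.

The last day of the grace period: 48 calendar days after December 17, 2026 is February 3, 2027.
The last day of the consultation period: February 3, 2027 + 80 days = April 24, 2027.
Adding 37 calendar days to April 24, 2027 gives May 31, 2027, which is the last day of the waiting period.
The date acceleration becomes effective: 5 calendar days after May 31, 2027 is June 5, 2027.

June 5, 2027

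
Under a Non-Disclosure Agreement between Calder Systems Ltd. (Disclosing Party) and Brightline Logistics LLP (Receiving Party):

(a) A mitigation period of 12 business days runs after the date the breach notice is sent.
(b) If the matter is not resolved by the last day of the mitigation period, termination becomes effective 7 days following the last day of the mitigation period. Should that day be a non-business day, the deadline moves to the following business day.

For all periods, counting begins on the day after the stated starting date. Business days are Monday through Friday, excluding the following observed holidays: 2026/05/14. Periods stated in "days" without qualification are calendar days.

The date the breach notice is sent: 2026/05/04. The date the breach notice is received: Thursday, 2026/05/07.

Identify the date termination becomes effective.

The last day of the mitigation period: 12 business days after Monday, 2026/05/04, skipping weekends and the listed holiday on May 14 — May 5, May 6, May 7, May 8, …, May 19, May 20, May 21 — lands on Thursday, 2026/05/21.
The date termination becomes effective: 7 calendar days after 2026/05/21 is 2026/05/28. 2026/05/28 is a Thursday and is not a listed holiday, so no roll-forward applies.

2026/05/28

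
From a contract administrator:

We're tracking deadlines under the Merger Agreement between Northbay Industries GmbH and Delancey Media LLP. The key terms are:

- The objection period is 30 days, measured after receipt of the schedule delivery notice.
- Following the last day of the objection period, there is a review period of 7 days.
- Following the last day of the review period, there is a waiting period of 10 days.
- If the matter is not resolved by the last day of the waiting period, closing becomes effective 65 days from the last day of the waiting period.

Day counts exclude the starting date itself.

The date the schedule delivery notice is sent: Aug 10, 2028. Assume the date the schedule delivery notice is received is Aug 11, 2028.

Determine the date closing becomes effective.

The last day of the objection period: 30 calendar days after Aug 11, 2028 is Sep 10, 2028.
The last day of the review period: 7 calendar days after Sep 10, 2028 is Sep 17, 2028.
The last day of the waiting period: 10 calendar days after Sep 17, 2028 is Sep 27, 2028.
Adding 65 calendar days to Sep 27, 2028 gives Dec 1, 2028, which is the date closing becomes effective.

Dec 1, 2028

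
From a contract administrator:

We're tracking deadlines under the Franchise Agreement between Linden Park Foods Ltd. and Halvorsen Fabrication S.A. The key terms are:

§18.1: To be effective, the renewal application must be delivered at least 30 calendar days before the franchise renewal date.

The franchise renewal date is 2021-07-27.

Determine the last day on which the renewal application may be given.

2021-06-27

2021-07-27 minus 30 days is 2021-06-27.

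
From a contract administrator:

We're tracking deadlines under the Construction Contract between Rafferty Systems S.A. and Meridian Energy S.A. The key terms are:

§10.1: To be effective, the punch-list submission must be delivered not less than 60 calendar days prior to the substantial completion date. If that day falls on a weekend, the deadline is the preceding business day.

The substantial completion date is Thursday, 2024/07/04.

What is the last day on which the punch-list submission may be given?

2024/05/03

2024/07/04 minus 60 days is 2024/05/05. That is a Sunday, so the deadline moves back to Friday, 2024/05/03.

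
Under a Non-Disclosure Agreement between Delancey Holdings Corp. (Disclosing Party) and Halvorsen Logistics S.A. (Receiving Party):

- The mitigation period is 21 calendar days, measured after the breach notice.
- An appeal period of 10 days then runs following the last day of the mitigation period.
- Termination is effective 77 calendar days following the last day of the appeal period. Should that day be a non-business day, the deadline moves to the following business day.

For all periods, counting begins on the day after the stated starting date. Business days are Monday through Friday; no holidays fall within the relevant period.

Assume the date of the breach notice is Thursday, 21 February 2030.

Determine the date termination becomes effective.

The last day of the mitigation period: 21 February 2030 + 21 days = 14 March 2030.
Adding 10 calendar days to 14 March 2030 gives 24 March 2030, which is the last day of the appeal period.
The date termination becomes effective: 24 March 2030 + 77 days = 9 June 2030. That falls on a Sunday, so it rolls to the next business day, Monday, 10 June 2030.

10 June 2030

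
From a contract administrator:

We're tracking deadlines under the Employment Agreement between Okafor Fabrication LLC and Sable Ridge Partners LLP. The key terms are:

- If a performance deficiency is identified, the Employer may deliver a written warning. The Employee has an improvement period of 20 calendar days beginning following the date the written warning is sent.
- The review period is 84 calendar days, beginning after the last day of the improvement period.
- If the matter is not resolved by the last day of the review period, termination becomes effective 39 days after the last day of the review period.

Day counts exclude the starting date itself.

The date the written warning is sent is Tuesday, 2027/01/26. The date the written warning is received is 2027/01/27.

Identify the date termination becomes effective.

2027/06/18

The last day of the improvement period: 20 calendar days after 2027/01/26 is 2027/02/15.
The last day of the review period: 84 calendar days after 2027/02/15 is 2027/05/10.
The date termination becomes effective: 2027/05/10 + 39 days = 2027/06/18.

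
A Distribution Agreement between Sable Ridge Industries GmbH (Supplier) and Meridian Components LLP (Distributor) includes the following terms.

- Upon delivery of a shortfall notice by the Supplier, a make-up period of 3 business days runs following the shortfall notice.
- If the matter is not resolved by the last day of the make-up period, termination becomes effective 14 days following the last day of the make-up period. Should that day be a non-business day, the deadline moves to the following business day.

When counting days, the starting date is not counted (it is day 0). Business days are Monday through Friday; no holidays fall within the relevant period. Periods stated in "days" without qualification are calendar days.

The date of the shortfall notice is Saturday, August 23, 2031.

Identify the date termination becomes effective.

September 10, 2031

The last day of the make-up period: 3 business days after Saturday, August 23, 2031, skipping weekends — Aug 25, Aug 26, Aug 27 — lands on Wednesday, August 27, 2031.
Adding 14 calendar days to August 27, 2031 gives September 10, 2031, which is the date termination becomes effective. September 10, 2031 is a Wednesday, so no roll-forward applies.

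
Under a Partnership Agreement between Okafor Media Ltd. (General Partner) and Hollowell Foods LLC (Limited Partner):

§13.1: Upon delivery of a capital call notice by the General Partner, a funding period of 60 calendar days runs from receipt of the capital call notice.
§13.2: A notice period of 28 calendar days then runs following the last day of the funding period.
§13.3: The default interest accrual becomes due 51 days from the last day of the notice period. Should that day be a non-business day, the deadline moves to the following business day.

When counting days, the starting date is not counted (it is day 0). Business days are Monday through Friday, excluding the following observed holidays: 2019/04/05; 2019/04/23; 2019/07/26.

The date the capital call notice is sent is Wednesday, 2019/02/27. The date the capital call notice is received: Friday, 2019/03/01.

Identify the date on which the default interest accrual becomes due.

2019/07/18

The last day of the funding period: 60 calendar days after 2019/03/01 is 2019/04/30.
Adding 28 calendar days to 2019/04/30 gives 2019/05/28, which is the last day of the notice period.
The date on which the default interest accrual becomes due: 51 calendar days after 2019/05/28 is 2019/07/18. 2019/07/18 is a Thursday and is not a listed holiday, so no roll-forward applies.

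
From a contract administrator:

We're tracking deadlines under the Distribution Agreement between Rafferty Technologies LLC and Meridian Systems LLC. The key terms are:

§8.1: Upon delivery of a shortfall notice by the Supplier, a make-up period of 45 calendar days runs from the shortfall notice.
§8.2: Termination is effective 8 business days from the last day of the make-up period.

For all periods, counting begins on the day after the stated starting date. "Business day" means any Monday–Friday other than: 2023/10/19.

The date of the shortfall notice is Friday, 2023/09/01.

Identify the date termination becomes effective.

2023/10/27

The last day of the make-up period: 2023/09/01 + 45 days = 2023/10/16.
The date termination becomes effective: counting 8 business days from Monday, 2023/10/16 (Oct 17, Oct 18, Oct 20, Oct 23, Oct 24, Oct 25, Oct 26, Oct 27, skipping weekends and the listed holiday on Oct 19) reaches Friday, 2023/10/27.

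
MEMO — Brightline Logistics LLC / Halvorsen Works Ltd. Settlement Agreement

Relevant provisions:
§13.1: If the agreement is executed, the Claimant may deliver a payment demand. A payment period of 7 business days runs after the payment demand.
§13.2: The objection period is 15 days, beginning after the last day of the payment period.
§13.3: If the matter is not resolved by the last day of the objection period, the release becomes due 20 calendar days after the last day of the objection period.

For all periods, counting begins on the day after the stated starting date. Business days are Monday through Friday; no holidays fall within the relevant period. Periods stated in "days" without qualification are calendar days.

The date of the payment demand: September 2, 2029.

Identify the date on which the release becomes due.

The last day of the payment period: 7 business days after Sunday, September 2, 2029, skipping weekends — Sep 3, Sep 4, Sep 5, Sep 6, Sep 7, Sep 10, Sep 11 — lands on Tuesday, September 11, 2029.
The last day of the objection period: 15 calendar days after September 11, 2029 is September 26, 2029.
The date on which the release becomes due: September 26, 2029 + 20 days = October 16, 2029.

October 16, 2029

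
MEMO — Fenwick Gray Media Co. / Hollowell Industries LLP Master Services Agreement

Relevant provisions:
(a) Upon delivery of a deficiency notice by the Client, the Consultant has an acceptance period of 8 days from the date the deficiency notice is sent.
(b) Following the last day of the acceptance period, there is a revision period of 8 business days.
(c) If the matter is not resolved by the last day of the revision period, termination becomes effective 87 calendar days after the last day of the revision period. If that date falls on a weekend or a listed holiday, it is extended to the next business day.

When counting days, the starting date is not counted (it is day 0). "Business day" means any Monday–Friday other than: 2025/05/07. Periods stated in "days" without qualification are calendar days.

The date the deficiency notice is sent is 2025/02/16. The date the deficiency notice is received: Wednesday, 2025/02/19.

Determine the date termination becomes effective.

The last day of the acceptance period: 2025/02/16 + 8 days = 2025/02/24.
From Monday, 2025/02/24, 8 business days (Feb 25, Feb 26, Feb 27, Feb 28, Mar 3, Mar 4, Mar 5, Mar 6, skipping weekends) brings us to Thursday, 2025/03/06, which is the last day of the revision period.
The date termination becomes effective: 87 calendar days after 2025/03/06 is 2025/06/01. That falls on a Sunday, so it rolls to the next business day, Monday, 2025/06/02.

2025/06/02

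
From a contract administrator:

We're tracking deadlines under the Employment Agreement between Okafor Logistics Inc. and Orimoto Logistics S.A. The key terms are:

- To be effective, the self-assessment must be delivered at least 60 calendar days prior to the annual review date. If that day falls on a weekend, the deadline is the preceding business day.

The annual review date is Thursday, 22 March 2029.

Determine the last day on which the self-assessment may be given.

19 January 2029

22 March 2029 minus 60 days is 21 January 2029. That is a Sunday, so the deadline moves back to Friday, 19 January 2029.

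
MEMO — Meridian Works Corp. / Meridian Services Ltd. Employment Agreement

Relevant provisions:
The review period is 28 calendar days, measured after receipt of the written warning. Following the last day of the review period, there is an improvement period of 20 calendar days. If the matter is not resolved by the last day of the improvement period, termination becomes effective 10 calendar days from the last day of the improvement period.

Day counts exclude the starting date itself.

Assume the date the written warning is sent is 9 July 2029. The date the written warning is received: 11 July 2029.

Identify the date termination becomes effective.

The last day of the review period: 11 July 2029 + 28 days = 8 August 2029.
The last day of the improvement period: 20 calendar days after 8 August 2029 is 28 August 2029.
The date termination becomes effective: 10 calendar days after 28 August 2029 is 7 September 2029.

7 September 2029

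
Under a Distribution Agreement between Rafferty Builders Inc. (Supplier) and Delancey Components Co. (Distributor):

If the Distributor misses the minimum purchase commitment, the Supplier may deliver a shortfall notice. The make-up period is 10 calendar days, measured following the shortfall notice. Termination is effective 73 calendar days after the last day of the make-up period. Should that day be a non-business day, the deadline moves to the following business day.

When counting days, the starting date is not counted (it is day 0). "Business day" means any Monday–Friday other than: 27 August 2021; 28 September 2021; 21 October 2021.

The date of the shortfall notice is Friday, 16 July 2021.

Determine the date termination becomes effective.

7 October 2021

The last day of the make-up period: 16 July 2021 + 10 days = 26 July 2021.
The date termination becomes effective: 26 July 2021 + 73 days = 7 October 2021. 7 October 2021 is a Thursday and is not a listed holiday, so no roll-forward applies.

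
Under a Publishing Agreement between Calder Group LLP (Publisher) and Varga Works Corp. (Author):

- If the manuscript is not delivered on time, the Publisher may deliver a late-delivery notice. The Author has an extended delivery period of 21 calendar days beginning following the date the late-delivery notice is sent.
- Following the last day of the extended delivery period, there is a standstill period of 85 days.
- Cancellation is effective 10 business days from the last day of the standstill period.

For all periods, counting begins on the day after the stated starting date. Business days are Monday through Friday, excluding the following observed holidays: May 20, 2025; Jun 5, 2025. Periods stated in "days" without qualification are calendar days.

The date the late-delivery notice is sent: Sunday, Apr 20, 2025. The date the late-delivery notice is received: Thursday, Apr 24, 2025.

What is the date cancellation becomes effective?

Aug 18, 2025

The last day of the extended delivery period: Apr 20, 2025 + 21 days = May 11, 2025.
Adding 85 calendar days to May 11, 2025 gives Aug 4, 2025, which is the last day of the standstill period.
From Monday, Aug 4, 2025, 10 business days (Aug 5, Aug 6, Aug 7, Aug 8, Aug 11, Aug 12, Aug 13, Aug 14, Aug 15, Aug 18, skipping weekends) brings us to Monday, Aug 18, 2025, which is the date cancellation becomes effective.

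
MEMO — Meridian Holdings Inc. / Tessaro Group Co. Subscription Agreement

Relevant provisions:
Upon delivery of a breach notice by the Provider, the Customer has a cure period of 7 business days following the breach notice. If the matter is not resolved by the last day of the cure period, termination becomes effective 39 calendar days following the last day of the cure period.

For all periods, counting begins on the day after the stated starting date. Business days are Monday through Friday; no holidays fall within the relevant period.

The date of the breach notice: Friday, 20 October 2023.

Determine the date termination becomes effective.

The last day of the cure period: 7 business days after Friday, 20 October 2023, skipping weekends — Oct 23, Oct 24, Oct 25, Oct 26, Oct 27, Oct 30, Oct 31 — lands on Tuesday, 31 October 2023.
The date termination becomes effective: 39 calendar days after 31 October 2023 is 9 December 2023.

9 December 2023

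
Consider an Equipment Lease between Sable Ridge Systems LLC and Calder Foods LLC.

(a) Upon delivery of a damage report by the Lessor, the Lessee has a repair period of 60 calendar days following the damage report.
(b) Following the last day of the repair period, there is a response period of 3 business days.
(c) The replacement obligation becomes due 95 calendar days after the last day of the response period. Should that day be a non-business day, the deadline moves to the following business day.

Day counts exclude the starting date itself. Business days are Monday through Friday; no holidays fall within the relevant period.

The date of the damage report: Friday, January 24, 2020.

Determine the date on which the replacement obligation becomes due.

June 30, 2020

Adding 60 calendar days to January 24, 2020 gives March 24, 2020, which is the last day of the repair period.
The last day of the response period: 3 business days after Tuesday, March 24, 2020, skipping weekends — Mar 25, Mar 26, Mar 27 — lands on Friday, March 27, 2020.
The date on which the replacement obligation becomes due: 95 calendar days after March 27, 2020 is June 30, 2020. June 30, 2020 is a Tuesday, so no roll-forward applies.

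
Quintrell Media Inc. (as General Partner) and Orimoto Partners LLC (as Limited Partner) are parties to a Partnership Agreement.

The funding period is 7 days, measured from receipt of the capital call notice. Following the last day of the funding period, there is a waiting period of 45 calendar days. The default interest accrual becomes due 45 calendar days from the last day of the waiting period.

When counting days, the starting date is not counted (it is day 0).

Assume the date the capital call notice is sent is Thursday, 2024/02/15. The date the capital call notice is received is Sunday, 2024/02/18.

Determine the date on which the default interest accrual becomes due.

The last day of the funding period: 2024/02/18 + 7 days = 2024/02/25.
The last day of the waiting period: 45 calendar days after 2024/02/25 is 2024/04/10.
The date on which the default interest accrual becomes due: 45 calendar days after 2024/04/10 is 2024/05/25.

2024/05/25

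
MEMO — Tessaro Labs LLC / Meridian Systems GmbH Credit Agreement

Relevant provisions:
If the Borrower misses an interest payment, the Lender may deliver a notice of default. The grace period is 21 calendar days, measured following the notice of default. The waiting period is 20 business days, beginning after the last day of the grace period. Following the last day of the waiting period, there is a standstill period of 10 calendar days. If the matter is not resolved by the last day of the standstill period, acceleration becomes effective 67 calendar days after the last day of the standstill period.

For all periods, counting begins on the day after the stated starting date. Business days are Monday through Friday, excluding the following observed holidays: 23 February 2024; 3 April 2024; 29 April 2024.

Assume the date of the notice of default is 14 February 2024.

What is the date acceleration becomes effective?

The last day of the grace period: 21 calendar days after 14 February 2024 is 6 March 2024.
The last day of the waiting period: counting 20 business days from Wednesday, 6 March 2024 (Mar 7, Mar 8, Mar 11, Mar 12, …, Apr 1, Apr 2, Apr 4, skipping weekends and the listed holiday on Apr 3) reaches Thursday, 4 April 2024.
The last day of the standstill period: 4 April 2024 + 10 days = 14 April 2024.
The date acceleration becomes effective: 14 April 2024 + 67 days = 20 June 2024.

20 June 2024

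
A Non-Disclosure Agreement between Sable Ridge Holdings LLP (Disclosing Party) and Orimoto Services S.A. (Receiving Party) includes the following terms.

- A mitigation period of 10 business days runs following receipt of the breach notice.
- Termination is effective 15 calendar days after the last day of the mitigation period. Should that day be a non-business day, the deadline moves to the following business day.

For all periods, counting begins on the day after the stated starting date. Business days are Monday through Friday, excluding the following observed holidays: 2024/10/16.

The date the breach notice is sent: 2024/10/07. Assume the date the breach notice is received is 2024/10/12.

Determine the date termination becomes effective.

The last day of the mitigation period: counting 10 business days from Saturday, 2024/10/12 (Oct 14, Oct 15, Oct 17, Oct 18, Oct 21, Oct 22, Oct 23, Oct 24, Oct 25, Oct 28, skipping weekends and the listed holiday on Oct 16) reaches Monday, 2024/10/28.
The date termination becomes effective: 2024/10/28 + 15 days = 2024/11/12. 2024/11/12 is a Tuesday and is not a listed holiday, so no roll-forward applies.

2024/11/12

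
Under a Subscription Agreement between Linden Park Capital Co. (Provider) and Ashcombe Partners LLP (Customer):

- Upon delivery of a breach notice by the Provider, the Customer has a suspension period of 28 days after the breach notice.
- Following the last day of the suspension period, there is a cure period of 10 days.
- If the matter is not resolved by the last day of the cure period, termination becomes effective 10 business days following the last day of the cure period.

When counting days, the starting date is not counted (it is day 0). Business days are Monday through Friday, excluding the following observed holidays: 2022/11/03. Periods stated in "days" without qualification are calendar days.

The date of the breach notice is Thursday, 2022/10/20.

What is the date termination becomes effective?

2022/12/09

The last day of the suspension period: 28 calendar days after 2022/10/20 is 2022/11/17.
Adding 10 calendar days to 2022/11/17 gives 2022/11/27, which is the last day of the cure period.
The date termination becomes effective: counting 10 business days from Sunday, 2022/11/27 (Nov 28, Nov 29, Nov 30, Dec 1, Dec 2, Dec 5, Dec 6, Dec 7, Dec 8, Dec 9, skipping weekends) reaches Friday, 2022/12/09.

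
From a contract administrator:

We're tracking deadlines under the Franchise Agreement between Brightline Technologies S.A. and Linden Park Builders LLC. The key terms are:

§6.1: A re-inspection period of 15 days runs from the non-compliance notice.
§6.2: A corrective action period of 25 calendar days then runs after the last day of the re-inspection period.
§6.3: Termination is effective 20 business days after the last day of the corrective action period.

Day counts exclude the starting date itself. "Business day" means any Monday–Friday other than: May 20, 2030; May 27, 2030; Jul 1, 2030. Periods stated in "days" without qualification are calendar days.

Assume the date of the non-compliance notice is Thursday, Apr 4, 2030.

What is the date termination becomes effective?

Jun 13, 2030

Adding 15 calendar days to Apr 4, 2030 gives Apr 19, 2030, which is the last day of the re-inspection period.
The last day of the corrective action period: Apr 19, 2030 + 25 days = May 14, 2030.
From Tuesday, May 14, 2030, 20 business days (May 15, May 16, May 17, May 21, …, Jun 11, Jun 12, Jun 13, skipping weekends and the listed holidays on May 20, May 27) brings us to Thursday, Jun 13, 2030, which is the date termination becomes effective.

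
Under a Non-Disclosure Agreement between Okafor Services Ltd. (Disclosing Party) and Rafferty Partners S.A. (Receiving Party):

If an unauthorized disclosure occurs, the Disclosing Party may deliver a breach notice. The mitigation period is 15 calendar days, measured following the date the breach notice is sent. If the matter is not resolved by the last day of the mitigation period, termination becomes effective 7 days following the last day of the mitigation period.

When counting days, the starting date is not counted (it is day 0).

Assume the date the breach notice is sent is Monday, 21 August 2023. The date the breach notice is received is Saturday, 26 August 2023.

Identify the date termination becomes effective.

The last day of the mitigation period: 21 August 2023 + 15 days = 5 September 2023.
The date termination becomes effective: 7 calendar days after 5 September 2023 is 12 September 2023.

12 September 2023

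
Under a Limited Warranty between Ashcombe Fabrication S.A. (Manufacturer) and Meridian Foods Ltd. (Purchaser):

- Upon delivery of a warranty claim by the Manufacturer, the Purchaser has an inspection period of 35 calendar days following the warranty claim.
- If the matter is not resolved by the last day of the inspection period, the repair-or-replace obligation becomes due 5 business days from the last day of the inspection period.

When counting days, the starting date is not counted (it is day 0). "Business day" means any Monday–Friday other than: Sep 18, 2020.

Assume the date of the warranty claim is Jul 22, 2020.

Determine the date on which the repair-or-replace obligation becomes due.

The last day of the inspection period: Jul 22, 2020 + 35 days = Aug 26, 2020.
From Wednesday, Aug 26, 2020, 5 business days (Aug 27, Aug 28, Aug 31, Sep 1, Sep 2, skipping weekends) brings us to Wednesday, Sep 2, 2020, which is the date on which the repair-or-replace obligation becomes due.

Sep 2, 2020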